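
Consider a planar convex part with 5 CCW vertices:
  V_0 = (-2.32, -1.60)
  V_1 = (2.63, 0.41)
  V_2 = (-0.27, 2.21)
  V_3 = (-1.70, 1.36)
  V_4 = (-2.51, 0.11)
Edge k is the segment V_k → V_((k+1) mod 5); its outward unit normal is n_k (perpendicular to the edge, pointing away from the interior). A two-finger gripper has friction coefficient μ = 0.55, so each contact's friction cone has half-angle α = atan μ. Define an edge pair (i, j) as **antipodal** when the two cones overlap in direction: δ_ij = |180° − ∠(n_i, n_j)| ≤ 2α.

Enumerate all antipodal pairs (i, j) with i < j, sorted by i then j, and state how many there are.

α = atan 0.55 = 28.81°;  2α = 57.62°
n_0 = (+0.3762, -0.9265)
n_1 = (+0.5274, +0.8496)
n_2 = (-0.5110, +0.8596)
n_3 = (-0.8392, +0.5438)
n_4 = (-0.9939, -0.1104)
  (0,1): δ = 53.93°  ✓
  (0,2): δ = 8.63°  ✓
  (0,3): δ = 34.96°  ✓
  (0,4): δ = 74.24°  ·
  (1,2): δ = 117.45°  ·
  (1,3): δ = 91.12°  ·
  (1,4): δ = 51.83°  ✓
  (2,3): δ = 153.67°  ·
  (2,4): δ = 114.39°  ·
  (3,4): δ = 140.72°  ·
antipodal pairs: 4

count = 4; pairs: (0,1), (0,2), (0,3), (1,4)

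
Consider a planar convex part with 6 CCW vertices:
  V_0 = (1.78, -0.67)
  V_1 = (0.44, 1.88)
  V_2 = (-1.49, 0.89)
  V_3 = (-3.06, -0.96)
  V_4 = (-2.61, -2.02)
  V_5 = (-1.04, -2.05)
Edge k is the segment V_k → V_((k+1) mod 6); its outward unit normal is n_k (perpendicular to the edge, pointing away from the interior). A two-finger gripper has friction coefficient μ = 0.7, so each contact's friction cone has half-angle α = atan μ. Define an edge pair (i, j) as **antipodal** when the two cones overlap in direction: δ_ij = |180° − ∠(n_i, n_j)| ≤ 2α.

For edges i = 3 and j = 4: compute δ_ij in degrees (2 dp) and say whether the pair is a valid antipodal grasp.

α = atan 0.7 = 34.99°;  2α = 69.98°
edge 3: e_3 = (+0.45, -1.06);  n_3 = (-0.9205, -0.3908)
edge 4: e_4 = (+1.57, -0.03);  n_4 = (-0.0191, -0.9998)
∠(n_3, n_4) = 65.90°
δ = |180° − 65.90°| = 114.10°
114.10° > 2α = 69.98°  →  invalid

δ = 114.10°, invalid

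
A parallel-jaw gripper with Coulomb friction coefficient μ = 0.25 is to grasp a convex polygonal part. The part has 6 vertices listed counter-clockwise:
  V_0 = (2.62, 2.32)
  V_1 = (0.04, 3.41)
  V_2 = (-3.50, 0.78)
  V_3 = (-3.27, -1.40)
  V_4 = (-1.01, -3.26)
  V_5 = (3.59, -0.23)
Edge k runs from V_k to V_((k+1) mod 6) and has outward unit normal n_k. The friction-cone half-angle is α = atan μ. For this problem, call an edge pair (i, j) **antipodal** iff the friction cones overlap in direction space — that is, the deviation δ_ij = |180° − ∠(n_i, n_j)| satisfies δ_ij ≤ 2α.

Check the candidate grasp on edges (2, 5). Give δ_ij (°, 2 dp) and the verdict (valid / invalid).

δ = 14.80°, valid

α = atan 0.25 = 14.04°;  2α = 28.07°
edge 2: e_2 = (+0.23, -2.18);  n_2 = (-0.9945, -0.1049)
edge 5: e_5 = (-0.97, +2.55);  n_5 = (+0.9347, +0.3555)
∠(n_2, n_5) = 165.20°
δ = |180° − 165.20°| = 14.80°
14.80° ≤ 2α = 28.07°  →  valid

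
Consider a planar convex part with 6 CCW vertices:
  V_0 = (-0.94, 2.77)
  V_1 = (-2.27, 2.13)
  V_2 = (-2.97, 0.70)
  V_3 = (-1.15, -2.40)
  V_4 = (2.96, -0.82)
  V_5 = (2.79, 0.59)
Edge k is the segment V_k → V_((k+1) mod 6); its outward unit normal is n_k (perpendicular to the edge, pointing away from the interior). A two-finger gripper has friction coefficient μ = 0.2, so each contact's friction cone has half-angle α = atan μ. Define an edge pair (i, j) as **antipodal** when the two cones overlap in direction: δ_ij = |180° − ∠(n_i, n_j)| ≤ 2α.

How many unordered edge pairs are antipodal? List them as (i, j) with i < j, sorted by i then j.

count = 1; pairs: (0,3)

α = atan 0.2 = 11.31°;  2α = 22.62°
n_0 = (-0.4336, +0.9011)
n_1 = (-0.8982, +0.4397)
n_2 = (-0.8624, -0.5063)
n_3 = (+0.3588, -0.9334)
n_4 = (+0.9928, +0.1197)
n_5 = (+0.5046, +0.8634)
  (0,1): δ = 141.78°  ·
  (0,2): δ = 85.28°  ·
  (0,3): δ = 4.67°  ✓
  (0,4): δ = 71.18°  ·
  (0,5): δ = 124.00°  ·
  (1,2): δ = 123.50°  ·
  (1,3): δ = 42.89°  ·
  (1,4): δ = 32.96°  ·
  (1,5): δ = 85.78°  ·
  (2,3): δ = 99.39°  ·
  (2,4): δ = 23.54°  ·
  (2,5): δ = 29.28°  ·
  (3,4): δ = 104.15°  ·
  (3,5): δ = 51.33°  ·
  (4,5): δ = 127.18°  ·
antipodal pairs: 1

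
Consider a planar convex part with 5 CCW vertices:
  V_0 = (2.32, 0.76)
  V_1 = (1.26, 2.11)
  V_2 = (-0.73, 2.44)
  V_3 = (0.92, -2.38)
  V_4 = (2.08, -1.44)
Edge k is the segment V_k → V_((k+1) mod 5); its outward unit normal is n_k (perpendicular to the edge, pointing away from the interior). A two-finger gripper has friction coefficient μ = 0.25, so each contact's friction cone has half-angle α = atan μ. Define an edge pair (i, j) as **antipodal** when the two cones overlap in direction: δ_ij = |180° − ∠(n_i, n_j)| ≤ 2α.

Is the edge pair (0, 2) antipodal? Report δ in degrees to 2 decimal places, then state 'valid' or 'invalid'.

δ = 19.24°, valid

α = atan 0.25 = 14.04°;  2α = 28.07°
edge 0: e_0 = (-1.06, +1.35);  n_0 = (+0.7865, +0.6176)
edge 2: e_2 = (+1.65, -4.82);  n_2 = (-0.9461, -0.3239)
∠(n_0, n_2) = 160.76°
δ = |180° − 160.76°| = 19.24°
19.24° ≤ 2α = 28.07°  →  valid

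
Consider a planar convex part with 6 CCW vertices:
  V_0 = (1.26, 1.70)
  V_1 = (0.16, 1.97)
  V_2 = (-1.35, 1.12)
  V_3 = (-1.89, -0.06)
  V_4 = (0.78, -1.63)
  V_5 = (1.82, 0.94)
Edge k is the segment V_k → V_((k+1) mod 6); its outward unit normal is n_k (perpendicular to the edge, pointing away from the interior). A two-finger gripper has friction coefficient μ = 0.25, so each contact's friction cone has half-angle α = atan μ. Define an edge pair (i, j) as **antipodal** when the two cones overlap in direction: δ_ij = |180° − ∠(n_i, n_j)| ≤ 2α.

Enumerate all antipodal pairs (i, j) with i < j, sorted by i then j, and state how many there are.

α = atan 0.25 = 14.04°;  2α = 28.07°
n_0 = (+0.2384, +0.9712)
n_1 = (-0.4905, +0.8714)
n_2 = (-0.9093, +0.4161)
n_3 = (-0.5069, -0.8620)
n_4 = (+0.9270, -0.3751)
n_5 = (+0.8051, +0.5932)
  (0,1): δ = 136.83°  ·
  (0,2): δ = 100.80°  ·
  (0,3): δ = 16.67°  ✓
  (0,4): δ = 81.76°  ·
  (0,5): δ = 140.18°  ·
  (1,2): δ = 143.97°  ·
  (1,3): δ = 59.83°  ·
  (1,4): δ = 38.59°  ·
  (1,5): δ = 97.01°  ·
  (2,3): δ = 95.87°  ·
  (2,4): δ = 2.56°  ✓
  (2,5): δ = 60.97°  ·
  (3,4): δ = 81.58°  ·
  (3,5): δ = 23.16°  ✓
  (4,5): δ = 121.58°  ·
antipodal pairs: 3

count = 3; pairs: (0,3), (2,4), (3,5)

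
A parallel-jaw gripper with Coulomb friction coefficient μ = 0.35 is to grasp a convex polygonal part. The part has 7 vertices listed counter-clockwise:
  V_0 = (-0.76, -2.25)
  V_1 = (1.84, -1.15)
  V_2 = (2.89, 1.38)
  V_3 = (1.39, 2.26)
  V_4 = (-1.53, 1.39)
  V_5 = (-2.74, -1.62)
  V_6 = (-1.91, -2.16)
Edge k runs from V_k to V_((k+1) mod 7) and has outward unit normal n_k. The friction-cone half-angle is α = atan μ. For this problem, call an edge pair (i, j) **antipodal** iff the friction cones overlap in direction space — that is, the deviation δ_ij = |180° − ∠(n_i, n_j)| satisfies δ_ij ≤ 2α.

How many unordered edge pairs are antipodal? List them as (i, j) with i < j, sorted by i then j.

α = atan 0.35 = 19.29°;  2α = 38.58°
n_0 = (+0.3896, -0.9210)
n_1 = (+0.9236, -0.3833)
n_2 = (+0.5060, +0.8625)
n_3 = (-0.2855, +0.9584)
n_4 = (-0.9278, +0.3730)
n_5 = (-0.5453, -0.8382)
n_6 = (-0.0780, -0.9970)
  (0,1): δ = 135.47°  ·
  (0,2): δ = 53.33°  ·
  (0,3): δ = 6.34°  ✓
  (0,4): δ = 45.17°  ·
  (0,5): δ = 124.02°  ·
  (0,6): δ = 152.59°  ·
  (1,2): δ = 97.86°  ·
  (1,3): δ = 50.87°  ·
  (1,4): δ = 0.64°  ✓
  (1,5): δ = 79.49°  ·
  (1,6): δ = 108.06°  ·
  (2,3): δ = 133.01°  ·
  (2,4): δ = 81.50°  ·
  (2,5): δ = 2.65°  ✓
  (2,6): δ = 25.92°  ✓
  (3,4): δ = 128.49°  ·
  (3,5): δ = 49.64°  ·
  (3,6): δ = 21.07°  ✓
  (4,5): δ = 101.15°  ·
  (4,6): δ = 72.58°  ·
  (5,6): δ = 151.43°  ·
antipodal pairs: 5

count = 5; pairs: (0,3), (1,4), (2,5), (2,6), (3,6)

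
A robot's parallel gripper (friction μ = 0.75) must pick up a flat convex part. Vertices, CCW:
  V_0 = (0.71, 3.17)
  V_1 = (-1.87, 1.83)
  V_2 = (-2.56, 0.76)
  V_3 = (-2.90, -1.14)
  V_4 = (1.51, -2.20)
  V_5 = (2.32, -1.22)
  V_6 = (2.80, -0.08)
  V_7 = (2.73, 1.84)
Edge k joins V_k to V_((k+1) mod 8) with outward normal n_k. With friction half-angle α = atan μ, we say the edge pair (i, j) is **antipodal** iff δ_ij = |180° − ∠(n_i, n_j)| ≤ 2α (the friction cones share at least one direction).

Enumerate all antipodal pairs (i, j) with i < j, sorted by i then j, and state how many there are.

α = atan 0.75 = 36.87°;  2α = 73.74°
n_0 = (-0.4609, +0.8874)
n_1 = (-0.8404, +0.5419)
n_2 = (-0.9844, +0.1761)
n_3 = (-0.2337, -0.9723)
n_4 = (+0.7708, -0.6371)
n_5 = (+0.9216, -0.3881)
n_6 = (+0.9993, +0.0364)
n_7 = (+0.5499, +0.8352)
  (0,1): δ = 150.26°  ·
  (0,2): δ = 127.59°  ·
  (0,3): δ = 40.96°  ✓
  (0,4): δ = 22.98°  ✓
  (0,5): δ = 39.72°  ✓
  (0,6): δ = 64.64°  ✓
  (0,7): δ = 119.19°  ·
  (1,2): δ = 157.33°  ·
  (1,3): δ = 70.70°  ✓
  (1,4): δ = 6.76°  ✓
  (1,5): δ = 9.98°  ✓
  (1,6): δ = 34.90°  ✓
  (1,7): δ = 89.45°  ·
  (2,3): δ = 93.37°  ·
  (2,4): δ = 29.43°  ✓
  (2,5): δ = 12.69°  ✓
  (2,6): δ = 12.23°  ✓
  (2,7): δ = 66.78°  ✓
  (3,4): δ = 116.06°  ·
  (3,5): δ = 99.32°  ·
  (3,6): δ = 74.40°  ·
  (3,7): δ = 19.85°  ✓
  (4,5): δ = 163.26°  ·
  (4,6): δ = 138.34°  ·
  (4,7): δ = 83.79°  ·
  (5,6): δ = 155.08°  ·
  (5,7): δ = 100.53°  ·
  (6,7): δ = 125.45°  ·
antipodal pairs: 13

count = 13; pairs: (0,3), (0,4), (0,5), (0,6), (1,3), (1,4), (1,5), (1,6), (2,4), (2,5), (2,6), (2,7), (3,7)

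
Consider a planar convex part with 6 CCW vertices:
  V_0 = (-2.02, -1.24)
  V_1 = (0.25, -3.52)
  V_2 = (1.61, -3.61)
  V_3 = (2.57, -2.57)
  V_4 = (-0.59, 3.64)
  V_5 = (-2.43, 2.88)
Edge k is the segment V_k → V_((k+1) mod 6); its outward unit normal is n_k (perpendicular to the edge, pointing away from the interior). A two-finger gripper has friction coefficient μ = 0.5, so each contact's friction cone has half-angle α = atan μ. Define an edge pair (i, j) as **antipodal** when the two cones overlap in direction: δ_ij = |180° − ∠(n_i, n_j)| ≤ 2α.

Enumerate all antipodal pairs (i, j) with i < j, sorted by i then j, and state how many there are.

count = 5; pairs: (0,3), (1,4), (2,4), (2,5), (3,5)

α = atan 0.5 = 26.57°;  2α = 53.13°
n_0 = (-0.7087, -0.7056)
n_1 = (-0.0660, -0.9978)
n_2 = (+0.7348, -0.6783)
n_3 = (+0.8912, +0.4535)
n_4 = (-0.3818, +0.9243)
n_5 = (-0.9951, -0.0990)
  (0,1): δ = 138.66°  ·
  (0,2): δ = 87.58°  ·
  (0,3): δ = 17.90°  ✓
  (0,4): δ = 67.57°  ·
  (0,5): δ = 140.81°  ·
  (1,2): δ = 128.92°  ·
  (1,3): δ = 59.24°  ·
  (1,4): δ = 26.23°  ✓
  (1,5): δ = 99.47°  ·
  (2,3): δ = 110.32°  ·
  (2,4): δ = 24.85°  ✓
  (2,5): δ = 48.39°  ✓
  (3,4): δ = 94.53°  ·
  (3,5): δ = 21.29°  ✓
  (4,5): δ = 106.76°  ·
antipodal pairs: 5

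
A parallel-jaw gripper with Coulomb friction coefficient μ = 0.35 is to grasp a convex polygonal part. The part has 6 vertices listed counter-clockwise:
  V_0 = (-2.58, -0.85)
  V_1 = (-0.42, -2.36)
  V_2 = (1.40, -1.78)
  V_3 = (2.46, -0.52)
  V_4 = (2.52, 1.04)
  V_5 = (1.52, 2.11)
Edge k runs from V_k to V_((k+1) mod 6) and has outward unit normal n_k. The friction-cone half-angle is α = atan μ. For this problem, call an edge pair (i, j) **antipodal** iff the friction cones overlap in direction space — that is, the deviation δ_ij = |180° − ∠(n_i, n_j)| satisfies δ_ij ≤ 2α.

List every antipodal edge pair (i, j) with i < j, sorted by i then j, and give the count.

α = atan 0.35 = 19.29°;  2α = 38.58°
n_0 = (-0.5730, -0.8196)
n_1 = (+0.3036, -0.9528)
n_2 = (+0.7652, -0.6438)
n_3 = (+0.9993, -0.0384)
n_4 = (+0.7306, +0.6828)
n_5 = (-0.5853, +0.8108)
  (0,1): δ = 127.37°  ·
  (0,2): δ = 95.12°  ·
  (0,3): δ = 57.25°  ·
  (0,4): δ = 11.98°  ✓
  (0,5): δ = 70.78°  ·
  (1,2): δ = 147.75°  ·
  (1,3): δ = 109.88°  ·
  (1,4): δ = 64.61°  ·
  (1,5): δ = 18.15°  ✓
  (2,3): δ = 142.13°  ·
  (2,4): δ = 96.86°  ·
  (2,5): δ = 14.10°  ✓
  (3,4): δ = 134.73°  ·
  (3,5): δ = 51.97°  ·
  (4,5): δ = 97.24°  ·
antipodal pairs: 3

count = 3; pairs: (0,4), (1,5), (2,5)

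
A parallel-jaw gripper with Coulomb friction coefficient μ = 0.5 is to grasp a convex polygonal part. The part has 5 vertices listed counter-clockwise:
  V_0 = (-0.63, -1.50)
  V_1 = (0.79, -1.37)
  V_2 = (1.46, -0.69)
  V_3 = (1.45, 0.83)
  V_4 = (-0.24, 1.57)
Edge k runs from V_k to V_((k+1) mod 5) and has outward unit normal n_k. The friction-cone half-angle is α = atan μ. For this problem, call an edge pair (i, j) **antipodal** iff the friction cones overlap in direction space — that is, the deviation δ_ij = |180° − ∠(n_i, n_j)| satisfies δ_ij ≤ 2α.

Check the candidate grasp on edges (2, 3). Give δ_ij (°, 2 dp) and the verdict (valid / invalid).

α = atan 0.5 = 26.57°;  2α = 53.13°
edge 2: e_2 = (-0.01, +1.52);  n_2 = (+1.0000, +0.0066)
edge 3: e_3 = (-1.69, +0.74);  n_3 = (+0.4011, +0.9160)
∠(n_2, n_3) = 65.98°
δ = |180° − 65.98°| = 114.02°
114.02° > 2α = 53.13°  →  invalid

δ = 114.02°, invalid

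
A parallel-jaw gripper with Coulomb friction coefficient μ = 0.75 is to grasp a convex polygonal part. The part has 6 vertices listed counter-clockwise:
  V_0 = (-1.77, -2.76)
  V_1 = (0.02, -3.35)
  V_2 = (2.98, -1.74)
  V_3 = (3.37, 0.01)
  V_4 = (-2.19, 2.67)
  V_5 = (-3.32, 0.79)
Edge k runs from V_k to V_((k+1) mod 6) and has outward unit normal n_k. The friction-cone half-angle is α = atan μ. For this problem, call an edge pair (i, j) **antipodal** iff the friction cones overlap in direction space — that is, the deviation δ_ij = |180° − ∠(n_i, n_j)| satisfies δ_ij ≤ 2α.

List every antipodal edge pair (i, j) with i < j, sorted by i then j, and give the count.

count = 6; pairs: (0,3), (1,3), (1,4), (2,4), (2,5), (3,5)

α = atan 0.75 = 36.87°;  2α = 73.74°
n_0 = (-0.3130, -0.9497)
n_1 = (+0.4778, -0.8785)
n_2 = (+0.9761, -0.2175)
n_3 = (+0.4316, +0.9021)
n_4 = (-0.8571, +0.5152)
n_5 = (-0.9165, -0.4001)
  (0,1): δ = 133.21°  ·
  (0,2): δ = 84.32°  ·
  (0,3): δ = 7.32°  ✓
  (0,4): δ = 77.23°  ·
  (0,5): δ = 131.83°  ·
  (1,2): δ = 131.11°  ·
  (1,3): δ = 54.11°  ✓
  (1,4): δ = 30.45°  ✓
  (1,5): δ = 85.04°  ·
  (2,3): δ = 103.00°  ·
  (2,4): δ = 18.45°  ✓
  (2,5): δ = 36.15°  ✓
  (3,4): δ = 95.44°  ·
  (3,5): δ = 40.85°  ✓
  (4,5): δ = 125.40°  ·
antipodal pairs: 6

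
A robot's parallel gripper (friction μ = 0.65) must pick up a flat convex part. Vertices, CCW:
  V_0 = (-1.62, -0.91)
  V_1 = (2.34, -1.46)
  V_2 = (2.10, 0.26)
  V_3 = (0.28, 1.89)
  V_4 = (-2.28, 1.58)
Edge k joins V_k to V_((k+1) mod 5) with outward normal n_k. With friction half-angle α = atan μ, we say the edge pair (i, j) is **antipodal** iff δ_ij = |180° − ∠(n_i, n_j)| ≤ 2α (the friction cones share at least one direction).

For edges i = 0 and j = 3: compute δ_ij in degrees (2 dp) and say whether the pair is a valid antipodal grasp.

δ = 14.81°, valid

α = atan 0.65 = 33.02°;  2α = 66.05°
edge 0: e_0 = (+3.96, -0.55);  n_0 = (-0.1376, -0.9905)
edge 3: e_3 = (-2.56, -0.31);  n_3 = (-0.1202, +0.9927)
∠(n_0, n_3) = 165.19°
δ = |180° − 165.19°| = 14.81°
14.81° ≤ 2α = 66.05°  →  valid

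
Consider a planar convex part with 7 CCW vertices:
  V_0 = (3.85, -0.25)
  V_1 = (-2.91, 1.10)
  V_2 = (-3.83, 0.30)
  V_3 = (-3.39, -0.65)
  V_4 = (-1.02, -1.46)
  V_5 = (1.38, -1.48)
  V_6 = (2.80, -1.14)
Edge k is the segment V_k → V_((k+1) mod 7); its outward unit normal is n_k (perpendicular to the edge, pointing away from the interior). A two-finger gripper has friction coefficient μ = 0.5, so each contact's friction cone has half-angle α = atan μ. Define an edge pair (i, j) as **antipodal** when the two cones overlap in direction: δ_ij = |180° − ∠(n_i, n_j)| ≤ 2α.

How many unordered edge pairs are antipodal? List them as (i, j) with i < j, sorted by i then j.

count = 7; pairs: (0,3), (0,4), (0,5), (0,6), (1,4), (1,5), (1,6)

α = atan 0.5 = 26.57°;  2α = 53.13°
n_0 = (+0.1958, +0.9806)
n_1 = (-0.6562, +0.7546)
n_2 = (-0.9074, -0.4203)
n_3 = (-0.3234, -0.9463)
n_4 = (-0.0083, -1.0000)
n_5 = (+0.2329, -0.9725)
n_6 = (+0.6466, -0.7628)
  (0,1): δ = 127.70°  ·
  (0,2): δ = 53.85°  ·
  (0,3): δ = 7.58°  ✓
  (0,4): δ = 10.82°  ✓
  (0,5): δ = 24.76°  ✓
  (0,6): δ = 51.58°  ✓
  (1,2): δ = 106.16°  ·
  (1,3): δ = 59.88°  ·
  (1,4): δ = 41.49°  ✓
  (1,5): δ = 27.54°  ✓
  (1,6): δ = 0.72°  ✓
  (2,3): δ = 133.72°  ·
  (2,4): δ = 115.33°  ·
  (2,5): δ = 101.39°  ·
  (2,6): δ = 74.57°  ·
  (3,4): δ = 161.61°  ·
  (3,5): δ = 147.67°  ·
  (3,6): δ = 120.85°  ·
  (4,5): δ = 166.06°  ·
  (4,6): δ = 139.24°  ·
  (5,6): δ = 153.18°  ·
antipodal pairs: 7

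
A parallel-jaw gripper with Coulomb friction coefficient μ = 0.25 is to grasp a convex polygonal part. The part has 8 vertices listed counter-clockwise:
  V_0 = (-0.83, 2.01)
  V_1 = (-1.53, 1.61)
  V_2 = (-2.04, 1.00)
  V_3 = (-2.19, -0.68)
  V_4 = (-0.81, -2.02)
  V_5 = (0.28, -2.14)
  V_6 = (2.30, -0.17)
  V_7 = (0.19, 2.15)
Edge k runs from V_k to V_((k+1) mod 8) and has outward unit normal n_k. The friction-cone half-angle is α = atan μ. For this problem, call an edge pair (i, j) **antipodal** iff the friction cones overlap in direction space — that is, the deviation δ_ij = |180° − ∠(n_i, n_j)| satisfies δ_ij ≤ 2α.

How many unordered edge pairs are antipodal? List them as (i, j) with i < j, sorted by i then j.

α = atan 0.25 = 14.04°;  2α = 28.07°
n_0 = (-0.4961, +0.8682)
n_1 = (-0.7672, +0.6414)
n_2 = (-0.9960, +0.0889)
n_3 = (-0.6966, -0.7174)
n_4 = (-0.1094, -0.9940)
n_5 = (+0.6982, -0.7159)
n_6 = (+0.7398, +0.6728)
n_7 = (-0.1360, +0.9907)
  (0,1): δ = 159.64°  ·
  (0,2): δ = 124.85°  ·
  (0,3): δ = 73.90°  ·
  (0,4): δ = 36.03°  ·
  (0,5): δ = 14.54°  ✓
  (0,6): δ = 102.54°  ·
  (0,7): δ = 158.07°  ·
  (1,2): δ = 145.20°  ·
  (1,3): δ = 94.26°  ·
  (1,4): δ = 56.38°  ·
  (1,5): δ = 5.82°  ✓
  (1,6): δ = 82.18°  ·
  (1,7): δ = 137.71°  ·
  (2,3): δ = 129.06°  ·
  (2,4): δ = 91.18°  ·
  (2,5): δ = 40.62°  ·
  (2,6): δ = 47.39°  ·
  (2,7): δ = 102.92°  ·
  (3,4): δ = 142.13°  ·
  (3,5): δ = 91.56°  ·
  (3,6): δ = 3.56°  ✓
  (3,7): δ = 51.97°  ·
  (4,5): δ = 129.44°  ·
  (4,6): δ = 41.43°  ·
  (4,7): δ = 14.10°  ✓
  (5,6): δ = 92.00°  ·
  (5,7): δ = 36.47°  ·
  (6,7): δ = 124.47°  ·
antipodal pairs: 4

count = 4; pairs: (0,5), (1,5), (3,6), (4,7)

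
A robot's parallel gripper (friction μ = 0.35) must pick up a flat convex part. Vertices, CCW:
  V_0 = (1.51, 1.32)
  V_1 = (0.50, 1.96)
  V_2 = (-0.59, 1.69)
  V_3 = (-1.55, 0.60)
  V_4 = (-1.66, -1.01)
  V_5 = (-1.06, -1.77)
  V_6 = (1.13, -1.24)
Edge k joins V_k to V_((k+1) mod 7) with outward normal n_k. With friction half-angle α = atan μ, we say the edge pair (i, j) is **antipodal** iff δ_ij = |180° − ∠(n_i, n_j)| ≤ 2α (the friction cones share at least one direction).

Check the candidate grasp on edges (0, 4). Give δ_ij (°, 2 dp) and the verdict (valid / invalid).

δ = 19.35°, valid

α = atan 0.35 = 19.29°;  2α = 38.58°
edge 0: e_0 = (-1.01, +0.64);  n_0 = (+0.5353, +0.8447)
edge 4: e_4 = (+0.60, -0.76);  n_4 = (-0.7849, -0.6196)
∠(n_0, n_4) = 160.65°
δ = |180° − 160.65°| = 19.35°
19.35° ≤ 2α = 38.58°  →  valid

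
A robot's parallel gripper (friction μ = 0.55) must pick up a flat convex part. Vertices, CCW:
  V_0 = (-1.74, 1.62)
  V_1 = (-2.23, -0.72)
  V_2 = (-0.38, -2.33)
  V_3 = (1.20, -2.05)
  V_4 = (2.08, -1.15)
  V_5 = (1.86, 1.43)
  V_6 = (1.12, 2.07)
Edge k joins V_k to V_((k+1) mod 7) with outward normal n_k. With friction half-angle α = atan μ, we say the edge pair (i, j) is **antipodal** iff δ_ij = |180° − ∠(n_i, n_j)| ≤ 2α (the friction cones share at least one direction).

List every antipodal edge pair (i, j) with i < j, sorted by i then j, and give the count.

count = 8; pairs: (0,3), (0,4), (1,4), (1,5), (1,6), (2,5), (2,6), (3,6)

α = atan 0.55 = 28.81°;  2α = 57.62°
n_0 = (-0.9788, +0.2050)
n_1 = (-0.6565, -0.7543)
n_2 = (+0.1745, -0.9847)
n_3 = (+0.7150, -0.6991)
n_4 = (+0.9964, +0.0850)
n_5 = (+0.6542, +0.7564)
n_6 = (-0.1554, +0.9878)
  (0,1): δ = 119.21°  ·
  (0,2): δ = 68.12°  ·
  (0,3): δ = 32.53°  ✓
  (0,4): δ = 16.70°  ✓
  (0,5): δ = 60.97°  ·
  (0,6): δ = 110.77°  ·
  (1,2): δ = 128.92°  ·
  (1,3): δ = 93.32°  ·
  (1,4): δ = 44.09°  ✓
  (1,5): δ = 0.18°  ✓
  (1,6): δ = 49.97°  ✓
  (2,3): δ = 144.41°  ·
  (2,4): δ = 95.18°  ·
  (2,5): δ = 50.90°  ✓
  (2,6): δ = 1.11°  ✓
  (3,4): δ = 130.77°  ·
  (3,5): δ = 86.50°  ·
  (3,6): δ = 36.70°  ✓
  (4,5): δ = 135.73°  ·
  (4,6): δ = 85.93°  ·
  (5,6): δ = 130.20°  ·
antipodal pairs: 8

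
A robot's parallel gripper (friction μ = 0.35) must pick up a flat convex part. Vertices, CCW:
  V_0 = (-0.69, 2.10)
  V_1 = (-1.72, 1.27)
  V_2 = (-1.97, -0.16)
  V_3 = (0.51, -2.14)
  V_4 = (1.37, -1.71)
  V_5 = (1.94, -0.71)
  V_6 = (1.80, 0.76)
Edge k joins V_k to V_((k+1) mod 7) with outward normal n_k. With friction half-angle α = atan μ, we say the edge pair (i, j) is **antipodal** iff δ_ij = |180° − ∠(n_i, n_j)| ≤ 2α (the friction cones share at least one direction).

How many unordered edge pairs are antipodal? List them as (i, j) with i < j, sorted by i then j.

α = atan 0.35 = 19.29°;  2α = 38.58°
n_0 = (-0.6275, +0.7787)
n_1 = (-0.9851, +0.1722)
n_2 = (-0.6239, -0.7815)
n_3 = (+0.4472, -0.8944)
n_4 = (+0.8688, -0.4952)
n_5 = (+0.9955, +0.0948)
n_6 = (+0.4739, +0.8806)
  (0,1): δ = 138.78°  ·
  (0,2): δ = 77.47°  ·
  (0,3): δ = 12.30°  ✓
  (0,4): δ = 21.45°  ✓
  (0,5): δ = 56.58°  ·
  (0,6): δ = 112.85°  ·
  (1,2): δ = 118.69°  ·
  (1,3): δ = 53.52°  ·
  (1,4): δ = 19.77°  ✓
  (1,5): δ = 15.36°  ✓
  (1,6): δ = 71.63°  ·
  (2,3): δ = 114.83°  ·
  (2,4): δ = 81.08°  ·
  (2,5): δ = 45.96°  ·
  (2,6): δ = 10.32°  ✓
  (3,4): δ = 146.25°  ·
  (3,5): δ = 111.12°  ·
  (3,6): δ = 54.85°  ·
  (4,5): δ = 144.88°  ·
  (4,6): δ = 88.60°  ·
  (5,6): δ = 123.73°  ·
antipodal pairs: 5

count = 5; pairs: (0,3), (0,4), (1,4), (1,5), (2,6)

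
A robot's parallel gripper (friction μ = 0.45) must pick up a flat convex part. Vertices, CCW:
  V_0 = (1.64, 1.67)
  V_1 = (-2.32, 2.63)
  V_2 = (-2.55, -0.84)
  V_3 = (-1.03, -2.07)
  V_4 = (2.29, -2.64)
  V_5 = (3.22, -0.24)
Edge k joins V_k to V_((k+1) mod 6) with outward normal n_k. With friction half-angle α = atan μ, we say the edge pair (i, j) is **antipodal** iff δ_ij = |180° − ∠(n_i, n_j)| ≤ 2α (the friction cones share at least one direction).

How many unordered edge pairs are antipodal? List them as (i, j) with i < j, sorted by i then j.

count = 6; pairs: (0,2), (0,3), (1,4), (1,5), (2,5), (3,5)

α = atan 0.45 = 24.23°;  2α = 48.46°
n_0 = (+0.2356, +0.9719)
n_1 = (-0.9978, +0.0661)
n_2 = (-0.6291, -0.7774)
n_3 = (-0.1692, -0.9856)
n_4 = (+0.9324, -0.3613)
n_5 = (+0.7705, +0.6374)
  (0,1): δ = 80.17°  ·
  (0,2): δ = 25.35°  ✓
  (0,3): δ = 3.89°  ✓
  (0,4): δ = 82.45°  ·
  (0,5): δ = 143.23°  ·
  (1,2): δ = 125.19°  ·
  (1,3): δ = 95.95°  ·
  (1,4): δ = 17.39°  ✓
  (1,5): δ = 43.39°  ✓
  (2,3): δ = 150.76°  ·
  (2,4): δ = 72.20°  ·
  (2,5): δ = 11.42°  ✓
  (3,4): δ = 101.44°  ·
  (3,5): δ = 40.66°  ✓
  (4,5): δ = 119.22°  ·
antipodal pairs: 6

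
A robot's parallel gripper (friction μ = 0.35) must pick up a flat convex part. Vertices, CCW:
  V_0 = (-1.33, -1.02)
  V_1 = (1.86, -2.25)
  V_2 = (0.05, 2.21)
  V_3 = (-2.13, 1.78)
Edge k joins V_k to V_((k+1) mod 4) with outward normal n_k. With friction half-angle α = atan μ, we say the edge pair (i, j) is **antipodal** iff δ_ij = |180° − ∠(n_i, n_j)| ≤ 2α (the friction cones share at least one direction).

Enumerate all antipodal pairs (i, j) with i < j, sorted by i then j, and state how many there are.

α = atan 0.35 = 19.29°;  2α = 38.58°
n_0 = (-0.3598, -0.9330)
n_1 = (+0.9266, +0.3760)
n_2 = (-0.1935, +0.9811)
n_3 = (-0.9615, -0.2747)
  (0,1): δ = 46.83°  ·
  (0,2): δ = 32.24°  ✓
  (0,3): δ = 127.03°  ·
  (1,2): δ = 100.93°  ·
  (1,3): δ = 6.14°  ✓
  (2,3): δ = 85.21°  ·
antipodal pairs: 2

count = 2; pairs: (0,2), (1,3)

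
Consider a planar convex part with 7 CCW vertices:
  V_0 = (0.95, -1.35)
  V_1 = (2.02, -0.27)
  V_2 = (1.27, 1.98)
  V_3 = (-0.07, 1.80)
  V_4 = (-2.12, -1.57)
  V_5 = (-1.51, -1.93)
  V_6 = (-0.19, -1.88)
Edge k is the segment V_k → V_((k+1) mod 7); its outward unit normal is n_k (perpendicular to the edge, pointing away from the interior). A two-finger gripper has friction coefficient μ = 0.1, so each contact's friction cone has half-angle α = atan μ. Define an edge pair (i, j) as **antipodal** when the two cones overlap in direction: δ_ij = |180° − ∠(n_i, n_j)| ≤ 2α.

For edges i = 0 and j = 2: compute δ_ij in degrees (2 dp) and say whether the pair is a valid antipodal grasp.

α = atan 0.1 = 5.71°;  2α = 11.42°
edge 0: e_0 = (+1.07, +1.08);  n_0 = (+0.7104, -0.7038)
edge 2: e_2 = (-1.34, -0.18);  n_2 = (-0.1331, +0.9911)
∠(n_0, n_2) = 142.38°
δ = |180° − 142.38°| = 37.62°
37.62° > 2α = 11.42°  →  invalid

δ = 37.62°, invalid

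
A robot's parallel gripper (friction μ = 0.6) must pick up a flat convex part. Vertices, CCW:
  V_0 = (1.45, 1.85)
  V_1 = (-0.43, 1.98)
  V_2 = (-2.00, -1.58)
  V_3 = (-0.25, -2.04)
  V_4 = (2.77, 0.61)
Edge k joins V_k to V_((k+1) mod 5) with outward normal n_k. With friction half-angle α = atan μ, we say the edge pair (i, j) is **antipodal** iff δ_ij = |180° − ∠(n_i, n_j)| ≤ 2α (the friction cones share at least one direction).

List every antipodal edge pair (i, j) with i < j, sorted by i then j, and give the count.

α = atan 0.6 = 30.96°;  2α = 61.93°
n_0 = (+0.0690, +0.9976)
n_1 = (-0.9150, +0.4035)
n_2 = (-0.2542, -0.9671)
n_3 = (+0.6596, -0.7517)
n_4 = (+0.6847, +0.7288)
  (0,1): δ = 109.84°  ·
  (0,2): δ = 10.77°  ✓
  (0,3): δ = 45.22°  ✓
  (0,4): δ = 140.75°  ·
  (1,2): δ = 80.93°  ·
  (1,3): δ = 24.94°  ✓
  (1,4): δ = 70.59°  ·
  (2,3): δ = 124.01°  ·
  (2,4): δ = 28.48°  ✓
  (3,4): δ = 84.48°  ·
antipodal pairs: 4

count = 4; pairs: (0,2), (0,3), (1,3), (2,4)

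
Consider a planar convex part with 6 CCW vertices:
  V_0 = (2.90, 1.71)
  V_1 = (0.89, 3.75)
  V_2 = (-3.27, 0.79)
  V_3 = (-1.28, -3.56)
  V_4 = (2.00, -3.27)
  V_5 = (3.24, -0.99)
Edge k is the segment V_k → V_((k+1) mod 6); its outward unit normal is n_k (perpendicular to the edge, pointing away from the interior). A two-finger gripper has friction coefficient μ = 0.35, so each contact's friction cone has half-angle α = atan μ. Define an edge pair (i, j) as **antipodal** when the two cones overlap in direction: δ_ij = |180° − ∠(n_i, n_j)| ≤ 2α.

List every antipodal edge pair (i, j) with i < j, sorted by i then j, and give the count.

α = atan 0.35 = 19.29°;  2α = 38.58°
n_0 = (+0.7123, +0.7018)
n_1 = (-0.5798, +0.8148)
n_2 = (-0.9094, -0.4160)
n_3 = (+0.0881, -0.9961)
n_4 = (+0.8785, -0.4778)
n_5 = (+0.9922, +0.1249)
  (0,1): δ = 99.14°  ·
  (0,2): δ = 19.99°  ✓
  (0,3): δ = 50.48°  ·
  (0,4): δ = 106.88°  ·
  (0,5): δ = 142.60°  ·
  (1,2): δ = 100.85°  ·
  (1,3): δ = 30.38°  ✓
  (1,4): δ = 26.03°  ✓
  (1,5): δ = 61.74°  ·
  (2,3): δ = 109.53°  ·
  (2,4): δ = 53.12°  ·
  (2,5): δ = 17.41°  ✓
  (3,4): δ = 123.59°  ·
  (3,5): δ = 87.88°  ·
  (4,5): δ = 144.28°  ·
antipodal pairs: 4

count = 4; pairs: (0,2), (1,3), (1,4), (2,5)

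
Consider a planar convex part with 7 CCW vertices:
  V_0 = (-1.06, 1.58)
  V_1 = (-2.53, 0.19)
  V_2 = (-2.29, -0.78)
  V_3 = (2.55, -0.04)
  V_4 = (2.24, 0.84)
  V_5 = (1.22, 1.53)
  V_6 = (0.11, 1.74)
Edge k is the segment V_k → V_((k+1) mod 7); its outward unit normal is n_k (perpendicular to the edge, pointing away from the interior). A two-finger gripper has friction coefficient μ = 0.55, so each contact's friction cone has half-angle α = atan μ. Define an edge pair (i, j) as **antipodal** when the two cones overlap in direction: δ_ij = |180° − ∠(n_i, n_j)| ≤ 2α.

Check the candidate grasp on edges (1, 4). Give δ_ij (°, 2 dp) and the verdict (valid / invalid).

δ = 42.03°, valid

α = atan 0.55 = 28.81°;  2α = 57.62°
edge 1: e_1 = (+0.24, -0.97);  n_1 = (-0.9707, -0.2402)
edge 4: e_4 = (-1.02, +0.69);  n_4 = (+0.5603, +0.8283)
∠(n_1, n_4) = 137.97°
δ = |180° − 137.97°| = 42.03°
42.03° ≤ 2α = 57.62°  →  valid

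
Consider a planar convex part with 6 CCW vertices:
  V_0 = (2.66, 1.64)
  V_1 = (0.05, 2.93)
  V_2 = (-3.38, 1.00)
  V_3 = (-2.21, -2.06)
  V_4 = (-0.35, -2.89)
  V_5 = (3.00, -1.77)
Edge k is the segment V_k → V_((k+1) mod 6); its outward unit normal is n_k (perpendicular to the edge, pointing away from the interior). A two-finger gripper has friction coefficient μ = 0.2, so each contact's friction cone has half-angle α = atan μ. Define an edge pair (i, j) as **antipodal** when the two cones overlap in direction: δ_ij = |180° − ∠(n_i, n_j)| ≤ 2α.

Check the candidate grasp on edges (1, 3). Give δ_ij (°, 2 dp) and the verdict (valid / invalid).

δ = 53.41°, invalid

α = atan 0.2 = 11.31°;  2α = 22.62°
edge 1: e_1 = (-3.43, -1.93);  n_1 = (-0.4904, +0.8715)
edge 3: e_3 = (+1.86, -0.83);  n_3 = (-0.4075, -0.9132)
∠(n_1, n_3) = 126.59°
δ = |180° − 126.59°| = 53.41°
53.41° > 2α = 22.62°  →  invalid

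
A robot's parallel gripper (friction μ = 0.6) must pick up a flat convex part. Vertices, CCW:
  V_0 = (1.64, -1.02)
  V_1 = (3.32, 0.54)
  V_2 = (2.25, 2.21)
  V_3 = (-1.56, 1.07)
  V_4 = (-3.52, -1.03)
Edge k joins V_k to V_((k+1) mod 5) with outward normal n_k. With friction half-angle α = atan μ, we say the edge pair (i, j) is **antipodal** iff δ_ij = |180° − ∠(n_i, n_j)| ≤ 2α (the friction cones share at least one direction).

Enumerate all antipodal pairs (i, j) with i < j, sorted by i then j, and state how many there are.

α = atan 0.6 = 30.96°;  2α = 61.93°
n_0 = (+0.6805, -0.7328)
n_1 = (+0.8420, +0.5395)
n_2 = (-0.2867, +0.9580)
n_3 = (-0.7311, +0.6823)
n_4 = (+0.0019, -1.0000)
  (0,1): δ = 100.23°  ·
  (0,2): δ = 26.22°  ✓
  (0,3): δ = 4.10°  ✓
  (0,4): δ = 137.23°  ·
  (1,2): δ = 105.99°  ·
  (1,3): δ = 75.67°  ·
  (1,4): δ = 57.46°  ✓
  (2,3): δ = 149.68°  ·
  (2,4): δ = 16.55°  ✓
  (3,4): δ = 46.86°  ✓
antipodal pairs: 5

count = 5; pairs: (0,2), (0,3), (1,4), (2,4), (3,4)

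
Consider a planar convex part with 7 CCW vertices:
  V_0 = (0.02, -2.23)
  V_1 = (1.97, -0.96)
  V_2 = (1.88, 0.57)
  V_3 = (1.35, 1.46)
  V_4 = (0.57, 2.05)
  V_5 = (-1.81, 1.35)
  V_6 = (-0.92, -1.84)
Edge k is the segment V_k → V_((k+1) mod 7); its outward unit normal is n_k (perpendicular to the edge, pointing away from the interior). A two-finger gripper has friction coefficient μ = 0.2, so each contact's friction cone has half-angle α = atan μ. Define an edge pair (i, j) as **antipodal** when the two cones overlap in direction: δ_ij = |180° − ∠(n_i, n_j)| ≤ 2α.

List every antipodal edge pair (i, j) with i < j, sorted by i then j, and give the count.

count = 4; pairs: (0,4), (1,5), (2,5), (3,6)

α = atan 0.2 = 11.31°;  2α = 22.62°
n_0 = (+0.5457, -0.8380)
n_1 = (+0.9983, +0.0587)
n_2 = (+0.8592, +0.5117)
n_3 = (+0.6033, +0.7975)
n_4 = (-0.2822, +0.9594)
n_5 = (-0.9632, -0.2687)
n_6 = (-0.3832, -0.9237)
  (0,1): δ = 119.71°  ·
  (0,2): δ = 92.30°  ·
  (0,3): δ = 70.18°  ·
  (0,4): δ = 16.69°  ✓
  (0,5): δ = 72.51°  ·
  (0,6): δ = 124.39°  ·
  (1,2): δ = 152.59°  ·
  (1,3): δ = 130.47°  ·
  (1,4): δ = 76.98°  ·
  (1,5): δ = 12.22°  ✓
  (1,6): δ = 64.10°  ·
  (2,3): δ = 157.88°  ·
  (2,4): δ = 104.38°  ·
  (2,5): δ = 15.19°  ✓
  (2,6): δ = 36.69°  ·
  (3,4): δ = 126.51°  ·
  (3,5): δ = 37.31°  ·
  (3,6): δ = 14.57°  ✓
  (4,5): δ = 90.80°  ·
  (4,6): δ = 38.92°  ·
  (5,6): δ = 128.12°  ·
antipodal pairs: 4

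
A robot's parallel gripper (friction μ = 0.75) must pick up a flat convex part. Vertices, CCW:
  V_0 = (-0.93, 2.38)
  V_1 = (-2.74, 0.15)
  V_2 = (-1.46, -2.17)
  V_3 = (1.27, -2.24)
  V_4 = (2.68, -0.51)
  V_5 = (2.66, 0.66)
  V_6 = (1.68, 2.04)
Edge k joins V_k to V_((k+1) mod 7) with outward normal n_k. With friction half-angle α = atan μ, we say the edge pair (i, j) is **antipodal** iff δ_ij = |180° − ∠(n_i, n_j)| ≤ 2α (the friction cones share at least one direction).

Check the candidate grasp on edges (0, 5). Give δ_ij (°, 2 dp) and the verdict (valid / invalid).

α = atan 0.75 = 36.87°;  2α = 73.74°
edge 0: e_0 = (-1.81, -2.23);  n_0 = (-0.7764, +0.6302)
edge 5: e_5 = (-0.98, +1.38);  n_5 = (+0.8153, +0.5790)
∠(n_0, n_5) = 105.55°
δ = |180° − 105.55°| = 74.45°
74.45° > 2α = 73.74°  →  invalid

δ = 74.45°, invalid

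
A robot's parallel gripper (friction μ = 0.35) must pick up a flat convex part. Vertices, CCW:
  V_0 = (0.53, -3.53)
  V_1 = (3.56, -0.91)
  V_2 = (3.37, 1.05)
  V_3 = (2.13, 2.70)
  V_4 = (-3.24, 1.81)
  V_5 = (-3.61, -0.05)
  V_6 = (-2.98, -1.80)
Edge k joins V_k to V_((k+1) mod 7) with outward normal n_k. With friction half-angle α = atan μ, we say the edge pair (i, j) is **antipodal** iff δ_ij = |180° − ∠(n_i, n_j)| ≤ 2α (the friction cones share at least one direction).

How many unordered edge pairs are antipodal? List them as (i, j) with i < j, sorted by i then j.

count = 7; pairs: (0,3), (0,4), (1,4), (1,5), (2,5), (2,6), (3,6)

α = atan 0.35 = 19.29°;  2α = 38.58°
n_0 = (+0.6541, -0.7564)
n_1 = (+0.9953, +0.0965)
n_2 = (+0.7994, +0.6008)
n_3 = (-0.1635, +0.9865)
n_4 = (-0.9808, +0.1951)
n_5 = (-0.9409, -0.3387)
n_6 = (-0.4421, -0.8970)
  (0,1): δ = 125.31°  ·
  (0,2): δ = 93.92°  ·
  (0,3): δ = 31.44°  ✓
  (0,4): δ = 37.90°  ✓
  (0,5): δ = 68.95°  ·
  (0,6): δ = 112.91°  ·
  (1,2): δ = 148.61°  ·
  (1,3): δ = 86.13°  ·
  (1,4): δ = 16.79°  ✓
  (1,5): δ = 14.26°  ✓
  (1,6): δ = 58.23°  ·
  (2,3): δ = 117.52°  ·
  (2,4): δ = 48.18°  ·
  (2,5): δ = 17.13°  ✓
  (2,6): δ = 26.84°  ✓
  (3,4): δ = 110.66°  ·
  (3,5): δ = 79.61°  ·
  (3,6): δ = 35.65°  ✓
  (4,5): δ = 148.95°  ·
  (4,6): δ = 104.99°  ·
  (5,6): δ = 136.04°  ·
antipodal pairs: 7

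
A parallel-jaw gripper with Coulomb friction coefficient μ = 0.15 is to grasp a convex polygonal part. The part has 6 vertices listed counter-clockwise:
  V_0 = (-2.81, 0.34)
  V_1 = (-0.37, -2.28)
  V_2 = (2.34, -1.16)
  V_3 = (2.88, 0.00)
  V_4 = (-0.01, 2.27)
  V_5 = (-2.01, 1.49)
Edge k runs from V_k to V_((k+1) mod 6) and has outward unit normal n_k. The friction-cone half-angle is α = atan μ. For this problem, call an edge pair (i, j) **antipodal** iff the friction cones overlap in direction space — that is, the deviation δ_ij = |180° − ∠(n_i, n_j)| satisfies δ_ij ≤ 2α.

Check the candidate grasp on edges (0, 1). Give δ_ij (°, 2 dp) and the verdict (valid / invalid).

α = atan 0.15 = 8.53°;  2α = 17.06°
edge 0: e_0 = (+2.44, -2.62);  n_0 = (-0.7318, -0.6815)
edge 1: e_1 = (+2.71, +1.12);  n_1 = (+0.3820, -0.9242)
∠(n_0, n_1) = 69.49°
δ = |180° − 69.49°| = 110.51°
110.51° > 2α = 17.06°  →  invalid

δ = 110.51°, invalid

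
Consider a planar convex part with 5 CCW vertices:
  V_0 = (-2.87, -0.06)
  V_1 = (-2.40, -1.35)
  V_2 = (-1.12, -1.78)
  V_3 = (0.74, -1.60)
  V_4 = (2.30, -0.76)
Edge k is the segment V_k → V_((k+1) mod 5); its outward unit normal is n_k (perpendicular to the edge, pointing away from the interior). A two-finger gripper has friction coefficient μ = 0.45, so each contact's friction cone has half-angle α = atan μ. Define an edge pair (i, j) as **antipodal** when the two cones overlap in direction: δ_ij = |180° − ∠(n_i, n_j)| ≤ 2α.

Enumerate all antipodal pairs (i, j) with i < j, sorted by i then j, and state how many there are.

α = atan 0.45 = 24.23°;  2α = 48.46°
n_0 = (-0.9396, -0.3423)
n_1 = (-0.3184, -0.9479)
n_2 = (+0.0963, -0.9954)
n_3 = (+0.4741, -0.8805)
n_4 = (+0.1342, +0.9910)
  (0,1): δ = 128.59°  ·
  (0,2): δ = 104.49°  ·
  (0,3): δ = 81.72°  ·
  (0,4): δ = 62.27°  ·
  (1,2): δ = 155.90°  ·
  (1,3): δ = 133.13°  ·
  (1,4): δ = 10.86°  ✓
  (2,3): δ = 157.23°  ·
  (2,4): δ = 13.24°  ✓
  (3,4): δ = 36.01°  ✓
antipodal pairs: 3

count = 3; pairs: (1,4), (2,4), (3,4)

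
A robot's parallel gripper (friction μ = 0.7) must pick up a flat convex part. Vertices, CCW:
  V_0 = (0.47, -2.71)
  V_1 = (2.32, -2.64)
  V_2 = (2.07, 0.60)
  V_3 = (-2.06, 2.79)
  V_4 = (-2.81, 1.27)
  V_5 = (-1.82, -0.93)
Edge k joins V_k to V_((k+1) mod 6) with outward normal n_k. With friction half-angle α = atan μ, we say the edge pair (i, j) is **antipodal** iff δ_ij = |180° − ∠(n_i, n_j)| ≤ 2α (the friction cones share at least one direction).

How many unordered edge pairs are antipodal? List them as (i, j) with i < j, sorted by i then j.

α = atan 0.7 = 34.99°;  2α = 69.98°
n_0 = (+0.0378, -0.9993)
n_1 = (+0.9970, +0.0769)
n_2 = (+0.4685, +0.8835)
n_3 = (-0.8968, +0.4425)
n_4 = (-0.9119, -0.4104)
n_5 = (-0.6137, -0.7895)
  (0,1): δ = 87.75°  ·
  (0,2): δ = 30.10°  ✓
  (0,3): δ = 61.57°  ✓
  (0,4): δ = 112.06°  ·
  (0,5): δ = 139.98°  ·
  (1,2): δ = 122.35°  ·
  (1,3): δ = 30.67°  ✓
  (1,4): δ = 19.82°  ✓
  (1,5): δ = 47.73°  ✓
  (2,3): δ = 88.33°  ·
  (2,4): δ = 37.84°  ✓
  (2,5): δ = 9.92°  ✓
  (3,4): δ = 129.51°  ·
  (3,5): δ = 101.59°  ·
  (4,5): δ = 152.09°  ·
antipodal pairs: 7

count = 7; pairs: (0,2), (0,3), (1,3), (1,4), (1,5), (2,4), (2,5)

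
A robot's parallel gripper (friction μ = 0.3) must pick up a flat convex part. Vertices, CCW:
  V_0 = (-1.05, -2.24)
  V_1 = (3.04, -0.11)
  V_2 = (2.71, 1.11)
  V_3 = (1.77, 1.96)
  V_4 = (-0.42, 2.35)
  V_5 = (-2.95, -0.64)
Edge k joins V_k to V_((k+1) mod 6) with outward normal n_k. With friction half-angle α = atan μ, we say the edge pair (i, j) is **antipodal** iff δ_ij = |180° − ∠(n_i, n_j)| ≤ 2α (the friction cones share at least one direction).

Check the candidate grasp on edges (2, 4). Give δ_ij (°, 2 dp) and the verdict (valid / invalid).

δ = 88.11°, invalid

α = atan 0.3 = 16.70°;  2α = 33.40°
edge 2: e_2 = (-0.94, +0.85);  n_2 = (+0.6707, +0.7417)
edge 4: e_4 = (-2.53, -2.99);  n_4 = (-0.7634, +0.6459)
∠(n_2, n_4) = 91.89°
δ = |180° − 91.89°| = 88.11°
88.11° > 2α = 33.40°  →  invalid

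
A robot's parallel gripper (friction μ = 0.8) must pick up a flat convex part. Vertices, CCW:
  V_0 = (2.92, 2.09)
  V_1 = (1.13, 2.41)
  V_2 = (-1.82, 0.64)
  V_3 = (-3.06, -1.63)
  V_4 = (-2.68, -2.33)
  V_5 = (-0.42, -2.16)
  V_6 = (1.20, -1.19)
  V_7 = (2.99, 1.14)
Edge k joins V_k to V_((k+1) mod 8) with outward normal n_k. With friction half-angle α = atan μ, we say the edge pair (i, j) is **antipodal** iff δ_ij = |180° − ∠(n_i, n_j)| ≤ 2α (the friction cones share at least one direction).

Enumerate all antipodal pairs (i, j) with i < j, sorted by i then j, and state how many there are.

count = 14; pairs: (0,3), (0,4), (0,5), (0,6), (1,4), (1,5), (1,6), (1,7), (2,4), (2,5), (2,6), (2,7), (3,6), (3,7)

α = atan 0.8 = 38.66°;  2α = 77.32°
n_0 = (+0.1760, +0.9844)
n_1 = (-0.5145, +0.8575)
n_2 = (-0.8776, +0.4794)
n_3 = (-0.8789, -0.4771)
n_4 = (+0.0750, -0.9972)
n_5 = (+0.5137, -0.8580)
n_6 = (+0.7930, -0.6092)
n_7 = (+0.9973, +0.0735)
  (0,1): δ = 138.90°  ·
  (0,2): δ = 108.51°  ·
  (0,3): δ = 51.37°  ✓
  (0,4): δ = 14.44°  ✓
  (0,5): δ = 41.05°  ✓
  (0,6): δ = 62.60°  ✓
  (0,7): δ = 104.35°  ·
  (1,2): δ = 149.61°  ·
  (1,3): δ = 92.47°  ·
  (1,4): δ = 26.66°  ✓
  (1,5): δ = 0.05°  ✓
  (1,6): δ = 21.50°  ✓
  (1,7): δ = 63.25°  ✓
  (2,3): δ = 122.86°  ·
  (2,4): δ = 57.05°  ✓
  (2,5): δ = 30.44°  ✓
  (2,6): δ = 8.89°  ✓
  (2,7): δ = 32.86°  ✓
  (3,4): δ = 114.19°  ·
  (3,5): δ = 87.58°  ·
  (3,6): δ = 66.03°  ✓
  (3,7): δ = 24.28°  ✓
  (4,5): δ = 153.39°  ·
  (4,6): δ = 131.83°  ·
  (4,7): δ = 90.09°  ·
  (5,6): δ = 158.44°  ·
  (5,7): δ = 116.70°  ·
  (6,7): δ = 138.25°  ·
antipodal pairs: 14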